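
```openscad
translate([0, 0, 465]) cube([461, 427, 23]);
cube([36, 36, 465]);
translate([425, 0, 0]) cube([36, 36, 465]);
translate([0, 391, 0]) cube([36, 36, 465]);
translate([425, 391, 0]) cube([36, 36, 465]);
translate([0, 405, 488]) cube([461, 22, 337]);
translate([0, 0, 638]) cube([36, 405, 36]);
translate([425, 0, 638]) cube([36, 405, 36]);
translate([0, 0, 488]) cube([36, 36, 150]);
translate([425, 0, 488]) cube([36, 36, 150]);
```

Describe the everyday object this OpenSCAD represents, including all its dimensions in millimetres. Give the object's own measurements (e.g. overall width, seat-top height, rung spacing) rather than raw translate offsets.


A chair. The seat is a 461×427×23 mm slab with its top at z = 488 mm, on four 36×36 mm corner legs (flush with the seat edges, standing on z = 0). A flat backrest 22 mm thick, 337 mm tall, spans the full seat width and rises from the seat top along its +y edge, rear face flush with the rear of the seat. Two armrests of 36×36 mm section run along each side from the seat's front edge to the front of the backrest, top faces 186 mm above the seat top and outer faces flush with the seat's x-edges; a 36×36 mm post under the front of each armrest stands on the seat at the front corner.


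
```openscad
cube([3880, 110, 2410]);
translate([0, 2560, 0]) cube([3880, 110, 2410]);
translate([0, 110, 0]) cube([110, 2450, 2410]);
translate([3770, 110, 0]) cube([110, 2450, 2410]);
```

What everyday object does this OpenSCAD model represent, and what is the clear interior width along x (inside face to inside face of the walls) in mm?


A house (or room) frame. The interior width is 3660 mm.

Four 2410 mm walls enclosing a rectangle with no floor or roof — a room or house frame. Outside width is 3880 mm and wall thickness is 110 mm, so the interior width is 3880 − 2 × 110 = 3660 mm.


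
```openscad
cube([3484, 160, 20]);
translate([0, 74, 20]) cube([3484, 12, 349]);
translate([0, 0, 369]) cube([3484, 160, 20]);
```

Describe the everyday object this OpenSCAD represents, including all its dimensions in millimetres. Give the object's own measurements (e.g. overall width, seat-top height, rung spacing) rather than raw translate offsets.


An I-beam lying along x, 3484 mm long. Overall section height 389 mm. Two flanges 160 mm wide (y) and 20 mm thick, one on the floor and one at the top; a web 12 mm thick runs between them, centred on the flange width.


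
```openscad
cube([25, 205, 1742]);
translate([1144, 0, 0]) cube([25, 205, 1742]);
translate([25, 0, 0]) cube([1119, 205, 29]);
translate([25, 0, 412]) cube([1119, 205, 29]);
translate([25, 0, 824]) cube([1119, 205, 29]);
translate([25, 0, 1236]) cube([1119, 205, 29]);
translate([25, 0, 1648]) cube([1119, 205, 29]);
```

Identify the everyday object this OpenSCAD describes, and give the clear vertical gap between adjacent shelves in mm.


A bookshelf. The clear shelf gap is 383 mm.

Two tall side panels with 5 horizontal boards between them — a bookshelf. The first two shelf undersides are at z = 0 and z = 412; with shelf thickness 29, the clear gap is 412 − 0 − 29 = 383 mm.


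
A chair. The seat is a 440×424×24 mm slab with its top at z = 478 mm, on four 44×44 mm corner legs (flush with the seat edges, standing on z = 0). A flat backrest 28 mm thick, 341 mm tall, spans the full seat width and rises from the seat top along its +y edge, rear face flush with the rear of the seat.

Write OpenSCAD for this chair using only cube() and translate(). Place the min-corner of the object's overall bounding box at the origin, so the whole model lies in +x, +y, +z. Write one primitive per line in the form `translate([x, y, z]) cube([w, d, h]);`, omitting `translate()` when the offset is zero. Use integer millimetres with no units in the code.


translate([0, 0, 454]) cube([440, 424, 24]);
cube([44, 44, 454]);
translate([396, 0, 0]) cube([44, 44, 454]);
translate([0, 380, 0]) cube([44, 44, 454]);
translate([396, 380, 0]) cube([44, 44, 454]);
translate([0, 396, 478]) cube([440, 28, 341]);


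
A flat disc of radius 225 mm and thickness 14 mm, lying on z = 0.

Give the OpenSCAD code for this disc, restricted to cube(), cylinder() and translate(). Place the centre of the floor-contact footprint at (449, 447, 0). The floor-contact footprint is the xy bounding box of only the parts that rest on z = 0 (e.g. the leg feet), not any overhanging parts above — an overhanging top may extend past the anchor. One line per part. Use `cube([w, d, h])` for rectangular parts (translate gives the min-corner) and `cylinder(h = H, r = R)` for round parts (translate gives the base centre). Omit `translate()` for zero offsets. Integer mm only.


translate([449, 447, 0]) cylinder(h = 14, r = 225);


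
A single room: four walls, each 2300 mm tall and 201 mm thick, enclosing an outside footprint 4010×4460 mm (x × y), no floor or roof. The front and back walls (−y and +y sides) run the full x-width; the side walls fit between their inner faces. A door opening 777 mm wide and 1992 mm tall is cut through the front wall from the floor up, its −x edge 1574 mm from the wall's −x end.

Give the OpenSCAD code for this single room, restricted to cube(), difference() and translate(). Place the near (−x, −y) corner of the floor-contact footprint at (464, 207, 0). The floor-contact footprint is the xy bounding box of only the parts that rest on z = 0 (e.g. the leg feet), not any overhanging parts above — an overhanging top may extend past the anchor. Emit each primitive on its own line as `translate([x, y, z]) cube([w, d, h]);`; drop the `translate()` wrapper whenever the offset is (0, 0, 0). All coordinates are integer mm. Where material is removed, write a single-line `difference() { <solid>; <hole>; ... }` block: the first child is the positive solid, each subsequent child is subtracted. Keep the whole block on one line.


difference() { translate([464, 207, 0]) cube([4010, 201, 2300]); translate([2038, 207, 0]) cube([777, 201, 1992]); }
translate([464, 4466, 0]) cube([4010, 201, 2300]);
translate([464, 408, 0]) cube([201, 4058, 2300]);
translate([4273, 408, 0]) cube([201, 4058, 2300]);


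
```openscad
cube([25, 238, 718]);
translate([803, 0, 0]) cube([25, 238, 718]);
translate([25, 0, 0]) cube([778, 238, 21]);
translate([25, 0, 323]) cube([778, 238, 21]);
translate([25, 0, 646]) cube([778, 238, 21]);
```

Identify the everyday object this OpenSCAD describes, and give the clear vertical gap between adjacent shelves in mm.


A bookshelf. The clear shelf gap is 302 mm.

Two tall side panels with 3 horizontal boards between them — a bookshelf. The first two shelf undersides are at z = 0 and z = 323; with shelf thickness 21, the clear gap is 323 − 0 − 21 = 302 mm.


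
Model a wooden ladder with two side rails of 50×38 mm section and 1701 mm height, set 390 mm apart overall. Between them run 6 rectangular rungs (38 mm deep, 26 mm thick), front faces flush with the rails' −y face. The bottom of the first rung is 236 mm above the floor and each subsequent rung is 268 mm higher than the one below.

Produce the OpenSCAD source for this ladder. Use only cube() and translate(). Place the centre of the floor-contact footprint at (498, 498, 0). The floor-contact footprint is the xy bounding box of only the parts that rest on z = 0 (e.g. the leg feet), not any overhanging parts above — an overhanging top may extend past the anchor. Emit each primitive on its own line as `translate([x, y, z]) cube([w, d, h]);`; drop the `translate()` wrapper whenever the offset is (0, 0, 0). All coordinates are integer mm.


translate([303, 479, 0]) cube([50, 38, 1701]);
translate([643, 479, 0]) cube([50, 38, 1701]);
translate([353, 479, 236]) cube([290, 38, 26]);
translate([353, 479, 504]) cube([290, 38, 26]);
translate([353, 479, 772]) cube([290, 38, 26]);
translate([353, 479, 1040]) cube([290, 38, 26]);
translate([353, 479, 1308]) cube([290, 38, 26]);
translate([353, 479, 1576]) cube([290, 38, 26]);


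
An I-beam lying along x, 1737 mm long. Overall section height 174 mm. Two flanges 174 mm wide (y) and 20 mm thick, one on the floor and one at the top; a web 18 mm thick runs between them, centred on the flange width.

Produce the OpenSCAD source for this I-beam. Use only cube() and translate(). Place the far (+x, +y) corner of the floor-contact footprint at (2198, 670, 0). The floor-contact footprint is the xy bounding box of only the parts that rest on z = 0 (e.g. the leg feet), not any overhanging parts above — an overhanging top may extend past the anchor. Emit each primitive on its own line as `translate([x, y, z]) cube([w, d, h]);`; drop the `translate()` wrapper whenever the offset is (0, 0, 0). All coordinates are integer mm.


translate([461, 496, 0]) cube([1737, 174, 20]);
translate([461, 574, 20]) cube([1737, 18, 134]);
translate([461, 496, 154]) cube([1737, 174, 20]);


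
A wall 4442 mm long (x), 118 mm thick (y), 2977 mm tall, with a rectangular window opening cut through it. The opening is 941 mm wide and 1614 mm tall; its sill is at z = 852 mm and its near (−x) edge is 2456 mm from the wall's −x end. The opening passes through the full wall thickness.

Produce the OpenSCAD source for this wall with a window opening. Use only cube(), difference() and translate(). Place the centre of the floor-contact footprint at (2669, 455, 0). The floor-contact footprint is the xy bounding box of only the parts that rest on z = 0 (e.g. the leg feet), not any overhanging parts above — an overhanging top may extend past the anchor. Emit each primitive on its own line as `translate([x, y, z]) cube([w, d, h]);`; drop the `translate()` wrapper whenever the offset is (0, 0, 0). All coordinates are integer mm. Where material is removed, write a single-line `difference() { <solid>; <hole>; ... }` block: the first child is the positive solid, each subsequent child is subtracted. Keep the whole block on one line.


difference() { translate([448, 396, 0]) cube([4442, 118, 2977]); translate([2904, 396, 852]) cube([941, 118, 1614]); }


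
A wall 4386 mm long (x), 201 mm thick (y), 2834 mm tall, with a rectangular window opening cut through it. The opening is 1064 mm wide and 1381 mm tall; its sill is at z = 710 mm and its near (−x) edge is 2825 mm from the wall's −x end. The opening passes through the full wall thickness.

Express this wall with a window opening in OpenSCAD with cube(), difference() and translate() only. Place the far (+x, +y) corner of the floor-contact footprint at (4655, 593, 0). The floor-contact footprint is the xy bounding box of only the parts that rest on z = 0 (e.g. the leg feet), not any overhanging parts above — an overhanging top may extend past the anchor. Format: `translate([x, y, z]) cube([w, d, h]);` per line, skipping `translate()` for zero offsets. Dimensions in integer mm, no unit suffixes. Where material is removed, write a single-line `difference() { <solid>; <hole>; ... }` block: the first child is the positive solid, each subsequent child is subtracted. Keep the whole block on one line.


difference() { translate([269, 392, 0]) cube([4386, 201, 2834]); translate([3094, 392, 710]) cube([1064, 201, 1381]); }


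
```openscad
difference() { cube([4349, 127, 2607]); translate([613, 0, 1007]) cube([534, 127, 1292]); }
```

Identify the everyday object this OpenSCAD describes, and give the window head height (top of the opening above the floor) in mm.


A wall with a window opening. The window head height is 2299 mm.

A wall with a rectangular opening subtracted — a window. Sill at z = 1007, opening 1292 mm tall, so the head is at 1007 + 1292 = 2299 mm.


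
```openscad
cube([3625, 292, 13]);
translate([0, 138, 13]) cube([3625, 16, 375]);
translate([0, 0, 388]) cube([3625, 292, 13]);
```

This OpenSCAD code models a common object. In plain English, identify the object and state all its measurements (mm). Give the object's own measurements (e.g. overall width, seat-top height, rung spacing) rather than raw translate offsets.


An I-beam lying along x, 3625 mm long. Overall section height 401 mm. Two flanges 292 mm wide (y) and 13 mm thick, one on the floor and one at the top; a web 16 mm thick runs between them, centred on the flange width.


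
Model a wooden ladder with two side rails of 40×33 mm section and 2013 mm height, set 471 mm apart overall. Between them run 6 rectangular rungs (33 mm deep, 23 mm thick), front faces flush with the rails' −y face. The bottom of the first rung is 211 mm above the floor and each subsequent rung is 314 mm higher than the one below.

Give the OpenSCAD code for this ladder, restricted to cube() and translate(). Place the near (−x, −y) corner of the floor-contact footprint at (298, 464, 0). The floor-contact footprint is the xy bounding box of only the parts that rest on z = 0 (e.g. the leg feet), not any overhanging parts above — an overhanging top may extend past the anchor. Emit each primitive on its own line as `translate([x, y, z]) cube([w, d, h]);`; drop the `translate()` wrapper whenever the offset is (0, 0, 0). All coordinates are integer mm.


// rung span = 471 - 2*40 = 391
// rung[k] z = 211 + k*314
translate([298, 464, 0]) cube([40, 33, 2013]);
translate([729, 464, 0]) cube([40, 33, 2013]);
translate([338, 464, 211]) cube([391, 33, 23]);
translate([338, 464, 525]) cube([391, 33, 23]);
translate([338, 464, 839]) cube([391, 33, 23]);
translate([338, 464, 1153]) cube([391, 33, 23]);
translate([338, 464, 1467]) cube([391, 33, 23]);
translate([338, 464, 1781]) cube([391, 33, 23]);


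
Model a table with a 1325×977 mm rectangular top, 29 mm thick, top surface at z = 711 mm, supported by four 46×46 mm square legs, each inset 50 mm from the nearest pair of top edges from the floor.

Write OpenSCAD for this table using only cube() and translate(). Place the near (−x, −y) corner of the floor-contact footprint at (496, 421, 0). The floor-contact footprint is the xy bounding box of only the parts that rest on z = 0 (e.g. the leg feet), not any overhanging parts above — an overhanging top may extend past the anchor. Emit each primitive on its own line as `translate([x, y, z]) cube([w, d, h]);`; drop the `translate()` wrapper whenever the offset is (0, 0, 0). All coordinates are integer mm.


translate([446, 371, 682]) cube([1325, 977, 29]);
translate([496, 421, 0]) cube([46, 46, 682]);
translate([1675, 421, 0]) cube([46, 46, 682]);
translate([496, 1252, 0]) cube([46, 46, 682]);
translate([1675, 1252, 0]) cube([46, 46, 682]);


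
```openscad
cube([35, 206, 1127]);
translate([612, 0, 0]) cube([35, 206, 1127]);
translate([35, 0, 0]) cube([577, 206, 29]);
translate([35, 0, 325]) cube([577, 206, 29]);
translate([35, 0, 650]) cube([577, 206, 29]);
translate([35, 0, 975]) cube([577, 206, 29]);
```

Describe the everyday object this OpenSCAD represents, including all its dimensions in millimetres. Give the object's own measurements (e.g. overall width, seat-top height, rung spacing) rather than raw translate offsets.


An open bookshelf. Two side panels, each 35 mm thick, 206 mm deep and 1127 mm tall, stand 647 mm apart (outside-to-outside). Between them sit 4 shelves, each 29 mm thick and 206 mm deep, spanning the full gap between the sides. The bottom shelf rests on the floor (its underside at z = 0) and the clear gap between one shelf's top and the next shelf's underside is 296 mm.


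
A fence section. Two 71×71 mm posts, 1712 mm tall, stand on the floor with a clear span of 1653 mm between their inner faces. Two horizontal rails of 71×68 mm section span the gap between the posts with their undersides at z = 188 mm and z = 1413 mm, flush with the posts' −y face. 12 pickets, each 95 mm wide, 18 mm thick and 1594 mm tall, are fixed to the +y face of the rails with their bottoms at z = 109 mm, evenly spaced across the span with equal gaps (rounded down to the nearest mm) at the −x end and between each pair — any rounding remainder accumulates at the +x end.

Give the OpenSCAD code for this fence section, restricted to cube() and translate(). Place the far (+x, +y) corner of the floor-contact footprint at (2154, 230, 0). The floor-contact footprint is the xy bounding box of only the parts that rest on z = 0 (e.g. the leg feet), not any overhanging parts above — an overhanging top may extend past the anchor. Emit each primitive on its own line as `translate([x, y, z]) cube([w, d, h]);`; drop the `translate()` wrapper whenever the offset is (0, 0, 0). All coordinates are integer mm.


translate([359, 159, 0]) cube([71, 71, 1712]);
translate([2083, 159, 0]) cube([71, 71, 1712]);
translate([430, 159, 188]) cube([1653, 71, 68]);
translate([430, 159, 1413]) cube([1653, 71, 68]);
translate([469, 230, 109]) cube([95, 18, 1594]);
translate([603, 230, 109]) cube([95, 18, 1594]);
translate([737, 230, 109]) cube([95, 18, 1594]);
translate([871, 230, 109]) cube([95, 18, 1594]);
translate([1005, 230, 109]) cube([95, 18, 1594]);
translate([1139, 230, 109]) cube([95, 18, 1594]);
translate([1273, 230, 109]) cube([95, 18, 1594]);
translate([1407, 230, 109]) cube([95, 18, 1594]);
translate([1541, 230, 109]) cube([95, 18, 1594]);
translate([1675, 230, 109]) cube([95, 18, 1594]);
translate([1809, 230, 109]) cube([95, 18, 1594]);
translate([1943, 230, 109]) cube([95, 18, 1594]);


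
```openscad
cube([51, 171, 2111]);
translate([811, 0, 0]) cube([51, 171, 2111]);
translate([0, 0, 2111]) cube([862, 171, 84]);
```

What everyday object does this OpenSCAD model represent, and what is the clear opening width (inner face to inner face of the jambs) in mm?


A door frame. The clear opening width is 760 mm.

Two 2111 mm tall posts with a header on top — a door frame. The left jamb is 51 mm wide at x = 0; the right jamb starts at x = 811. The clear opening is 811 − 51 = 760 mm.


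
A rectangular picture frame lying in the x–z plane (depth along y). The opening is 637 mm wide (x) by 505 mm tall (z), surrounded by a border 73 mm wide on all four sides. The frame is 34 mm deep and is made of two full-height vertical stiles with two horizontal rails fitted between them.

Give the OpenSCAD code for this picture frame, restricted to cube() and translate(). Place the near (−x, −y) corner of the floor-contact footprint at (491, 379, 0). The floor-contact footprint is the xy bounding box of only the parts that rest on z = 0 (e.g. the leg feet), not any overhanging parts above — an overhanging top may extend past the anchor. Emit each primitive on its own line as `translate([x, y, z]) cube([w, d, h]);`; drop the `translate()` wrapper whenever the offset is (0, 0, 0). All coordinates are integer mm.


translate([491, 379, 0]) cube([73, 34, 651]);
translate([1201, 379, 0]) cube([73, 34, 651]);
translate([564, 379, 0]) cube([637, 34, 73]);
translate([564, 379, 578]) cube([637, 34, 73]);


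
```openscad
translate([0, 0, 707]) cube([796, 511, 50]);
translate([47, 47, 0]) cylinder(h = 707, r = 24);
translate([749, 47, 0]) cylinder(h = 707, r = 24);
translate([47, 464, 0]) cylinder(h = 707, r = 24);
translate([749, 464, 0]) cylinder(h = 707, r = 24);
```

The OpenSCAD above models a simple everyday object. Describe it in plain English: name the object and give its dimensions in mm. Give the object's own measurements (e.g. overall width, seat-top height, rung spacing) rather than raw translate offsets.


A table: top 796 mm (x) × 511 mm (y), 50 mm thick, upper face at z = 757 mm, on four round legs of 48 mm diameter, each leg's bounding box inset 23 mm from the nearest pair of top edges from z = 0 to the bottom of the top.


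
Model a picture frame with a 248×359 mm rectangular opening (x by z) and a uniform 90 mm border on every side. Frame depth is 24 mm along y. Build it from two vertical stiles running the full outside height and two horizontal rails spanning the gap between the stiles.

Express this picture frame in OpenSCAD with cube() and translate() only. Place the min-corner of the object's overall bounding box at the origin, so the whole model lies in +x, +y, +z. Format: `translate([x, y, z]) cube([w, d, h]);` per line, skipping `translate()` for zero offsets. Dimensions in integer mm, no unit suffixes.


cube([90, 24, 539]);
translate([338, 0, 0]) cube([90, 24, 539]);
translate([90, 0, 0]) cube([248, 24, 90]);
translate([90, 0, 449]) cube([248, 24, 90]);


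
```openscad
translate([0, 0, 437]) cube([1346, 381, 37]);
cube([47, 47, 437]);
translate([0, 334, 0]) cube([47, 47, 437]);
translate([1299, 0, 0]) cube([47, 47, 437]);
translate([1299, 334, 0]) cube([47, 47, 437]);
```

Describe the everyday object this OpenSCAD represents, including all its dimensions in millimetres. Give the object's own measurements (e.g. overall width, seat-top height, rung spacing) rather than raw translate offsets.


A bench: a 1346×381 mm seat slab, 37 mm thick, top at z = 474 mm, on four 47×47 mm square legs flush with the seat corners and standing on z = 0.


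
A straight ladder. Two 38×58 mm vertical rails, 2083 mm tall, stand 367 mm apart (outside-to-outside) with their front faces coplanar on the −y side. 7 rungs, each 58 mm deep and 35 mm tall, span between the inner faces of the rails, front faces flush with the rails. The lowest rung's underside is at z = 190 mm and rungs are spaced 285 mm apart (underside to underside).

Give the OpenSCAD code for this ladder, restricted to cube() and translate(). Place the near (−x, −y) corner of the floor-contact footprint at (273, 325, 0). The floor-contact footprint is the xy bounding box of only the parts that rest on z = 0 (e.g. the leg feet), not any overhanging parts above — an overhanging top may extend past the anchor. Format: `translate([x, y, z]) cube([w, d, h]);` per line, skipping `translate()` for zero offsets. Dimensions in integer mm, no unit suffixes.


translate([273, 325, 0]) cube([38, 58, 2083]);
translate([602, 325, 0]) cube([38, 58, 2083]);
translate([311, 325, 190]) cube([291, 58, 35]);
translate([311, 325, 475]) cube([291, 58, 35]);
translate([311, 325, 760]) cube([291, 58, 35]);
translate([311, 325, 1045]) cube([291, 58, 35]);
translate([311, 325, 1330]) cube([291, 58, 35]);
translate([311, 325, 1615]) cube([291, 58, 35]);
translate([311, 325, 1900]) cube([291, 58, 35]);


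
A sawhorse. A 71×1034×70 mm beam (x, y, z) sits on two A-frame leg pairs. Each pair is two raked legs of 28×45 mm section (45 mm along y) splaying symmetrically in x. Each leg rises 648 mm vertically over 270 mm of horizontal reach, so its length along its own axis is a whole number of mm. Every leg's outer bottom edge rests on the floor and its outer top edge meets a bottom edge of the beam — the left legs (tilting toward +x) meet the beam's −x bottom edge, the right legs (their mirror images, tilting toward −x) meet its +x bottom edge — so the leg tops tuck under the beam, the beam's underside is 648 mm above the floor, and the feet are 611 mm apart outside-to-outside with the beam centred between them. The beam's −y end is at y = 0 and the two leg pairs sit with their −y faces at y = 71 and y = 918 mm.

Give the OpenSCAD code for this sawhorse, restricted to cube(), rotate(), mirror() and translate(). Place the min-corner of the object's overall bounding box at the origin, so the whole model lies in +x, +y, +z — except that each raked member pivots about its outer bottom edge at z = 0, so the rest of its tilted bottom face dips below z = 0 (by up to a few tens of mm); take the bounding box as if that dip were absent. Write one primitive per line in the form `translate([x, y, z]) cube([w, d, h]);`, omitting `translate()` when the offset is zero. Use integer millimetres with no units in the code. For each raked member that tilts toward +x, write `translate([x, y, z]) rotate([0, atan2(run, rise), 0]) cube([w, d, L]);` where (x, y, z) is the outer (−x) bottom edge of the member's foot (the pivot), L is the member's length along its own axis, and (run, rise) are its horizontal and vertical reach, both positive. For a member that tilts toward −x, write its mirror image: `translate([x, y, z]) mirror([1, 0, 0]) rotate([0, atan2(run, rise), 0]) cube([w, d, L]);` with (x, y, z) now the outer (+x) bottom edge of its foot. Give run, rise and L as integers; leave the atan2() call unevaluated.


translate([270, 0, 648]) cube([71, 1034, 70]);
translate([0, 71, 0]) rotate([0, atan2(270, 648), 0]) cube([28, 45, 702]);
translate([611, 71, 0]) mirror([1, 0, 0]) rotate([0, atan2(270, 648), 0]) cube([28, 45, 702]);
translate([0, 918, 0]) rotate([0, atan2(270, 648), 0]) cube([28, 45, 702]);
translate([611, 918, 0]) mirror([1, 0, 0]) rotate([0, atan2(270, 648), 0]) cube([28, 45, 702]);


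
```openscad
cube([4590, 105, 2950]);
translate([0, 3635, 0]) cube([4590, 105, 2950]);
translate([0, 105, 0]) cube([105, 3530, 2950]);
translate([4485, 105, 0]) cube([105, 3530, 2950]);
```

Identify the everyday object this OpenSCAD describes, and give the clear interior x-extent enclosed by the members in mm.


A house (or room) frame. The interior width is 4380 mm.

Four 2950 mm walls enclosing a rectangle with no floor or roof — a room or house frame. Outside width is 4590 mm and wall thickness is 105 mm, so the interior width is 4590 − 2 × 105 = 4380 mm.


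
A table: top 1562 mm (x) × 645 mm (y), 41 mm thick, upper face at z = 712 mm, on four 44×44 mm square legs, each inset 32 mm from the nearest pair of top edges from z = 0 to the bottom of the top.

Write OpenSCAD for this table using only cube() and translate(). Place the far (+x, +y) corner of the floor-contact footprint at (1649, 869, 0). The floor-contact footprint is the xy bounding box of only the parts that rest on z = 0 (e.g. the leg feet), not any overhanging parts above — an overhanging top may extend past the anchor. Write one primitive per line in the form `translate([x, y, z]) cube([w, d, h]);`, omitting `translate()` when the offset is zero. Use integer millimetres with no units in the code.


translate([119, 256, 671]) cube([1562, 645, 41]);
translate([151, 288, 0]) cube([44, 44, 671]);
translate([1605, 288, 0]) cube([44, 44, 671]);
translate([151, 825, 0]) cube([44, 44, 671]);
translate([1605, 825, 0]) cube([44, 44, 671]);


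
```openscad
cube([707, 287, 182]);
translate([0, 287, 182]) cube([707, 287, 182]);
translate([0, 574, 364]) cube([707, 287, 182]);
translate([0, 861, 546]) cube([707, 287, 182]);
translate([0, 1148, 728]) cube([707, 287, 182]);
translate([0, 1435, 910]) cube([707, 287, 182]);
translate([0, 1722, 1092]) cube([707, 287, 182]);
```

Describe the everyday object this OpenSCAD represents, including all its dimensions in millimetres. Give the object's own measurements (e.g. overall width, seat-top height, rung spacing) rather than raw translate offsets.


A straight staircase of 7 solid steps. Each step is 707 mm wide (x), 287 mm deep (y, the going) and 182 mm tall (the rise). The first step rests on the floor; each subsequent step sits one going further in +y and one rise higher in +z, directly behind and above the previous step with no overlap.


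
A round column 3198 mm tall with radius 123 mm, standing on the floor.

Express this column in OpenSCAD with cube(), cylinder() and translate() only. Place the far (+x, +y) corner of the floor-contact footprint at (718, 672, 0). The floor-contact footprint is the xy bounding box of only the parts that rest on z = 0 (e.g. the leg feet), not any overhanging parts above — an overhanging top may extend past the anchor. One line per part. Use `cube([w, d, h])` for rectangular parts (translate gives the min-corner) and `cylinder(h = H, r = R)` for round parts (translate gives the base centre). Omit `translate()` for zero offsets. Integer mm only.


translate([595, 549, 0]) cylinder(h = 3198, r = 123);


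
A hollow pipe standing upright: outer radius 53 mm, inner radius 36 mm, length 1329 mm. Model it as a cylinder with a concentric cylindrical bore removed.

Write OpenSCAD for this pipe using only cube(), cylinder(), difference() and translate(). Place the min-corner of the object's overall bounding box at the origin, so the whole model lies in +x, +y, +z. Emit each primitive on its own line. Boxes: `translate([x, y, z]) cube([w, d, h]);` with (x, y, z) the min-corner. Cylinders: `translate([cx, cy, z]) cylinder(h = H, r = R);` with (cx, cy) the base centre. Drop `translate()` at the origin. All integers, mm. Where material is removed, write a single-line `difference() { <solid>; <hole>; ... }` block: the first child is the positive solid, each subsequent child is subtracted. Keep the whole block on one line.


difference() { translate([53, 53, 0]) cylinder(h = 1329, r = 53); translate([53, 53, 0]) cylinder(h = 1329, r = 36); }


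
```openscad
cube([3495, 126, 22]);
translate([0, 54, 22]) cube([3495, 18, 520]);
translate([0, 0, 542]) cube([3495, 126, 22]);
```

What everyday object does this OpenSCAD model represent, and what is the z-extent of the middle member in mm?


An I-beam. The web height is 520 mm.

Two wide flanges with a thin centred web — an I-beam. Overall 564 mm minus two 22 mm flanges gives a web of 564 − 2·22 = 520 mm.


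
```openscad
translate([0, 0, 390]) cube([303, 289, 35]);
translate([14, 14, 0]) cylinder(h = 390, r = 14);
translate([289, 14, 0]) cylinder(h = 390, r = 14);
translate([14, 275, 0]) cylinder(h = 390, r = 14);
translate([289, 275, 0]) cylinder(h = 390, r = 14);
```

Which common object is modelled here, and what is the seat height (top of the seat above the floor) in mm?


A stool. The seat height is 425 mm.

A 303×289×35 slab at z = 390 on four corner cylinders — a stool. The seat top is 390 + 35 = 425 mm.


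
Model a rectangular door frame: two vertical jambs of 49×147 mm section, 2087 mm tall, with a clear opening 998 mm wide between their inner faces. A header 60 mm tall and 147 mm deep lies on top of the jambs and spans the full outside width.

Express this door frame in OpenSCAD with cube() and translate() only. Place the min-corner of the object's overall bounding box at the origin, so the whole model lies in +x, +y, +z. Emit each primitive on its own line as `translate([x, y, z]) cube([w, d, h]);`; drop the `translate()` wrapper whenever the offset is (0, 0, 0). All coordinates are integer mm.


cube([49, 147, 2087]);
translate([1047, 0, 0]) cube([49, 147, 2087]);
translate([0, 0, 2087]) cube([1096, 147, 60]);


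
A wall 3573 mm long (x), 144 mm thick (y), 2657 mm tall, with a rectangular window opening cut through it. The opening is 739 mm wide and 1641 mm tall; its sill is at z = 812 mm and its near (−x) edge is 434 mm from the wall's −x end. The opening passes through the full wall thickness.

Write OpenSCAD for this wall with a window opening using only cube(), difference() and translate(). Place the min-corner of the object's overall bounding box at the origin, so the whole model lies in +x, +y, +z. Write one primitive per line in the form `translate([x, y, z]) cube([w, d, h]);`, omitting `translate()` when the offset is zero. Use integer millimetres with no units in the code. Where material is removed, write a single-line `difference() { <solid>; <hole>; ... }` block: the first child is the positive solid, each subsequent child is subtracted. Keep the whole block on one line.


difference() { cube([3573, 144, 2657]); translate([434, 0, 812]) cube([739, 144, 1641]); }


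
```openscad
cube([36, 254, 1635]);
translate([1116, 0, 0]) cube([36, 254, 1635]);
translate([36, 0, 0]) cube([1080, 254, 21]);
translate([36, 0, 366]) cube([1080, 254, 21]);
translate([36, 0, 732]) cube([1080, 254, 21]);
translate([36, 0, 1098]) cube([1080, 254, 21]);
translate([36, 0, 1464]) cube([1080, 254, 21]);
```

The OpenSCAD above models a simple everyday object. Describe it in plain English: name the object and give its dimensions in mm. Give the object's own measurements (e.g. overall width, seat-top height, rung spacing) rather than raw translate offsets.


An open bookshelf. Two side panels, each 36 mm thick, 254 mm deep and 1635 mm tall, stand 1152 mm apart (outside-to-outside). Between them sit 5 shelves, each 21 mm thick and 254 mm deep, spanning the full gap between the sides. The bottom shelf rests on the floor (its underside at z = 0) and the clear gap between one shelf's top and the next shelf's underside is 345 mm.


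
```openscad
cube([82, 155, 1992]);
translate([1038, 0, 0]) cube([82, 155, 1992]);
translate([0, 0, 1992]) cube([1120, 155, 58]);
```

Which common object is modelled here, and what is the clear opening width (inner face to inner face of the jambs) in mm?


A door frame. The clear opening width is 956 mm.

Two 1992 mm tall posts with a header on top — a door frame. The left jamb is 82 mm wide at x = 0; the right jamb starts at x = 1038. The clear opening is 1038 − 82 = 956 mm.


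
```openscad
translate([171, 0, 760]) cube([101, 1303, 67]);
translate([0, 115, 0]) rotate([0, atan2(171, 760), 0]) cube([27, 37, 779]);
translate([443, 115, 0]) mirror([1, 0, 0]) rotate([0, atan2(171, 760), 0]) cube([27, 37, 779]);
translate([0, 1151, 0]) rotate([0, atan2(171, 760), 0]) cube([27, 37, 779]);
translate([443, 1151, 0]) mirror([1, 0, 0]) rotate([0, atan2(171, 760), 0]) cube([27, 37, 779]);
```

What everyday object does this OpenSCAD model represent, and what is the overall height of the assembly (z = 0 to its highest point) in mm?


A sawhorse. The overall height is 827 mm.

A beam across two mirrored pairs of raked legs — a sawhorse. The beam's underside is at z = 760 (matching the legs' vertical rise in atan2(171, 760)) and the beam is 67 mm tall, so its top is at 760 + 67 = 827 mm. The raked legs top out at the beam's underside, so that is the highest point.


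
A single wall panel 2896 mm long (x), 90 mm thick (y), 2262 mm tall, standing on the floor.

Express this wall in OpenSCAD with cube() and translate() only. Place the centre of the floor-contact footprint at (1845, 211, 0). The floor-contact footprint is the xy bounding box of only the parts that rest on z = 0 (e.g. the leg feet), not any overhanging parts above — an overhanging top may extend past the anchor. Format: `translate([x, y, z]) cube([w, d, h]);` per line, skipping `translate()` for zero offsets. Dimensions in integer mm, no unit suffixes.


translate([397, 166, 0]) cube([2896, 90, 2262]);


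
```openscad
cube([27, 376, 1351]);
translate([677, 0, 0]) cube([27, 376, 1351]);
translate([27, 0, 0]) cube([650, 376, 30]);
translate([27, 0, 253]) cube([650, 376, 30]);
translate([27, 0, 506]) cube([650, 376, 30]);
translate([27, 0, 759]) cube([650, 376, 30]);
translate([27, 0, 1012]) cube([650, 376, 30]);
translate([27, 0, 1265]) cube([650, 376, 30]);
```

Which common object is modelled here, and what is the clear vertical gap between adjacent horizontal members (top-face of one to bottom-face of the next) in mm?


A bookshelf. The clear shelf gap is 223 mm.

Two tall side panels with 6 horizontal boards between them — a bookshelf. The first two shelf undersides are at z = 0 and z = 253; with shelf thickness 30, the clear gap is 253 − 0 − 30 = 223 mm.


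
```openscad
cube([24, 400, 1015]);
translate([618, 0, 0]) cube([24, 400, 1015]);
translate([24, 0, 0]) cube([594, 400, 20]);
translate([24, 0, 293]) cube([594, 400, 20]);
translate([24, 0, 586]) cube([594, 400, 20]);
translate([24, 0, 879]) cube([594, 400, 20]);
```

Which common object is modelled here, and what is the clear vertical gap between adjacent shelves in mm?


A bookshelf. The clear shelf gap is 273 mm.

Two tall side panels with 4 horizontal boards between them — a bookshelf. The first two shelf undersides are at z = 0 and z = 293; with shelf thickness 20, the clear gap is 293 − 0 − 20 = 273 mm.


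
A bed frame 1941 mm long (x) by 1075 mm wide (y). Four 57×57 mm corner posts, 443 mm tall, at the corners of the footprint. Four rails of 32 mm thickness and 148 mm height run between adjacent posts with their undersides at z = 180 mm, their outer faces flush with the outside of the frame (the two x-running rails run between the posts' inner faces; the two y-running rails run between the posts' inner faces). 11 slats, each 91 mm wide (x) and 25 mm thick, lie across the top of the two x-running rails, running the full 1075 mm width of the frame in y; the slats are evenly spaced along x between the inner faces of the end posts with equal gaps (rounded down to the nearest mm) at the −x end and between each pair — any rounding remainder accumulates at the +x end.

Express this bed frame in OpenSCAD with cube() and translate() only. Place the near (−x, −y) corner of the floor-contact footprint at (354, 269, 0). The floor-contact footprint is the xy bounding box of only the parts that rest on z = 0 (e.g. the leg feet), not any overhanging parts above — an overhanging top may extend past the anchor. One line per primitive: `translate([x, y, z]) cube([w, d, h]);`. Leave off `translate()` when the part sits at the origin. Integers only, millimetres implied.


translate([354, 269, 0]) cube([57, 57, 443]);
translate([354, 1287, 0]) cube([57, 57, 443]);
translate([2238, 269, 0]) cube([57, 57, 443]);
translate([2238, 1287, 0]) cube([57, 57, 443]);
translate([411, 269, 180]) cube([1827, 32, 148]);
translate([411, 1312, 180]) cube([1827, 32, 148]);
translate([354, 326, 180]) cube([32, 961, 148]);
translate([2263, 326, 180]) cube([32, 961, 148]);
translate([479, 269, 328]) cube([91, 1075, 25]);
translate([638, 269, 328]) cube([91, 1075, 25]);
translate([797, 269, 328]) cube([91, 1075, 25]);
translate([956, 269, 328]) cube([91, 1075, 25]);
translate([1115, 269, 328]) cube([91, 1075, 25]);
translate([1274, 269, 328]) cube([91, 1075, 25]);
translate([1433, 269, 328]) cube([91, 1075, 25]);
translate([1592, 269, 328]) cube([91, 1075, 25]);
translate([1751, 269, 328]) cube([91, 1075, 25]);
translate([1910, 269, 328]) cube([91, 1075, 25]);
translate([2069, 269, 328]) cube([91, 1075, 25]);


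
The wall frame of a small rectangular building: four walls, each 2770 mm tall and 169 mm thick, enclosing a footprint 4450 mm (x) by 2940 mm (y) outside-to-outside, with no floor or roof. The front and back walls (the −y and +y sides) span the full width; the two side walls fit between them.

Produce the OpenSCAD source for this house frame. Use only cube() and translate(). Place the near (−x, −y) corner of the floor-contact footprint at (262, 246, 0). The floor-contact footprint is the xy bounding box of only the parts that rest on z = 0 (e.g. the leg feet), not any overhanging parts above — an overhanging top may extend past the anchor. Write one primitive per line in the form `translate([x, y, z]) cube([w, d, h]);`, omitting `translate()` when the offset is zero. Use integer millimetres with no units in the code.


translate([262, 246, 0]) cube([4450, 169, 2770]);
translate([262, 3017, 0]) cube([4450, 169, 2770]);
translate([262, 415, 0]) cube([169, 2602, 2770]);
translate([4543, 415, 0]) cube([169, 2602, 2770]);


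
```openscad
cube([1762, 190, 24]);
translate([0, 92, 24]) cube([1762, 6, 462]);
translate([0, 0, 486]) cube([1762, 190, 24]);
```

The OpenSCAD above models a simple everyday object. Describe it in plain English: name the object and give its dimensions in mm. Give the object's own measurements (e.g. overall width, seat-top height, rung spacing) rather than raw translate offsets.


An I-beam lying along x, 1762 mm long. Overall section height 510 mm. Two flanges 190 mm wide (y) and 24 mm thick, one on the floor and one at the top; a web 6 mm thick runs between them, centred on the flange width.


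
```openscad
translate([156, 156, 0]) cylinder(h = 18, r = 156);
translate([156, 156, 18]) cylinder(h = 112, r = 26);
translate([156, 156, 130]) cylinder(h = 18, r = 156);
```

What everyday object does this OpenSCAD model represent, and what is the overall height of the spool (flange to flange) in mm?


A spool. The overall height is 148 mm.

Three coaxial cylinders, large–small–large — a spool. Two 18 mm flanges and a 112 mm core give 18 + 112 + 18 = 148 mm.


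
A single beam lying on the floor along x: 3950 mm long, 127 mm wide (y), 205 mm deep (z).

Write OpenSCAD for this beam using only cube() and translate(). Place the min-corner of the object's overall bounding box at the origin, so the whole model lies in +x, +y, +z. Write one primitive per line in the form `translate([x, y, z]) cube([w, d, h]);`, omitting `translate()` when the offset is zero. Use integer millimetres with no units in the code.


cube([3950, 127, 205]);
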